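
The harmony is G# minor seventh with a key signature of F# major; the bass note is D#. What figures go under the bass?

D# is the fifth of G# minor seventh, so the chord is in second inversion.
A seventh chord in second inversion is figured 6/4/3, conventionally abbreviated 4/3.

4/3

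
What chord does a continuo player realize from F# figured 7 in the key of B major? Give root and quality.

F# dominant seventh

The figures 7 indicate a seventh chord in root position.
In root position the bass is the root, so the root is F#.
The chord tones are F#, A#, C#, E, giving F# dominant seventh.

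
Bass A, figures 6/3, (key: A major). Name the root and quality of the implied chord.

F# minor

The figures 6/3 indicate a triad in first inversion.
In first inversion the root lies a sixth above the bass: a sixth above A in A major is F#.
The chord tones are A, C#, F#, giving F# minor.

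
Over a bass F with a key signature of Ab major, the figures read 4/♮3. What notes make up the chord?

F, A, Bb, Db

The written figures 4/♮3 are shorthand for 6/4/3: the 6 is implied.
A third above F in this key is Ab, made natural (A) by the ♮ figure.
A fourth above F in this key is Bb.
A sixth above F in this key is Db.
Together with the bass F, this spells Bb minor-major seventh in second inversion.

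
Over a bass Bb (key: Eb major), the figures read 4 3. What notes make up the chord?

Bb, D, Eb, G

The written figures 4 3 are shorthand for 6/4/3: the 6 is implied.
A third above Bb in this key is D.
A fourth above Bb in this key is Eb.
A sixth above Bb in this key is G.
Together with the bass Bb, this spells Eb major seventh in second inversion.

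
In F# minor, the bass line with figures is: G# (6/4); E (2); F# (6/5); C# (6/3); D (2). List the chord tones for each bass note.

G# (6/4): G#, C#, E.
E (6/4/2): E, F#, A, C#.
F# (6/5/3): F#, A, C#, D.
C# (6/3): C#, E, A.
D (6/4/2): D, E, G#, B.

G#, C#, E | E, F#, A, C# | F#, A, C#, D | C#, E, A | D, E, G#, B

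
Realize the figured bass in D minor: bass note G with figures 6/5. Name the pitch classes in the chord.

G, Bb, D, E

The written figures 6/5 are shorthand for 6/5/3: the 3 is implied.
A third above G in this key is Bb.
A fifth above G in this key is D.
A sixth above G in this key is E.
Together with the bass G, this spells E half-diminished seventh in first inversion.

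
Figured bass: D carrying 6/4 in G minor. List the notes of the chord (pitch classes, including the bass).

D, G, Bb

A fourth above D in this key is G.
A sixth above D in this key is Bb.
Together with the bass D, this spells G minor in second inversion.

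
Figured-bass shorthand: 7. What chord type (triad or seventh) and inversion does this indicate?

seventh chord, root position

7 is shorthand for 7/5/3.
Intervals of 7/5/3 above the bass form a seventh chord; the bass is the root, so this is root position.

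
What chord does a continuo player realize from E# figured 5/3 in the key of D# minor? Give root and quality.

The figures 5/3 indicate a triad in root position.
In root position the bass is the root, so the root is E#.
The chord tones are E#, G#, B, giving E# diminished.

E# diminished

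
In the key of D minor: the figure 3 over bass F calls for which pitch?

A

Counting 2 letter steps above F lands on A; in D minor, that letter is A.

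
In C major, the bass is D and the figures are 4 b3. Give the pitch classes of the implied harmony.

D, Fb, G, B

The written figures 4 b3 are shorthand for 6/4/3: the 6 is implied.
A third above D in this key is F, lowered to Fb by the flat.
A fourth above D in this key is G.
A sixth above D in this key is B.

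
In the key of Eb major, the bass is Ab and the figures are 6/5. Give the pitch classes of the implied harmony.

The written figures 6/5 are shorthand for 6/5/3: the 3 is implied.
A third above Ab in this key is C.
A fifth above Ab in this key is Eb.
A sixth above Ab in this key is F.
Together with the bass Ab, this spells F minor seventh in first inversion.

Ab, C, Eb, F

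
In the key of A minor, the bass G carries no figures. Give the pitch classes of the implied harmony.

G, B, D

An unfigured bass implies 5/3.
A third above G in this key is B.
A fifth above G in this key is D.
Together with the bass G, this spells G major in root position.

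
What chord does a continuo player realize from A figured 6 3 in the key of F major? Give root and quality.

The figures 6 3 indicate a triad in first inversion.
In first inversion the root lies a sixth above the bass: a sixth above A in F major is F.
The chord tones are A, C, F, giving F major.

F major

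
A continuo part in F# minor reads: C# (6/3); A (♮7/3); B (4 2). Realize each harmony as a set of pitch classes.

C# (6/3): C#, E, A.
A (♮7/5/3): A, C#, E, G.
B (6/4/2): B, C#, E, G#.

C#, E, A | A, C#, E, G | B, C#, E, G#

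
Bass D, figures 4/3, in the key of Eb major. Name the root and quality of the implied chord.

The figures 4/3 indicate a seventh chord in second inversion.
In second inversion the root lies a fourth above the bass: a fourth above D in Eb major is G.
The chord tones are D, F, G, Bb, giving G minor seventh.

G minor seventh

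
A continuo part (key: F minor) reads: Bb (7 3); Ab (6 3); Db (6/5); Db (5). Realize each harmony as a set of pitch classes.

Bb, Db, F, Ab | Ab, C, F | Db, F, Ab, Bb | Db, F, Ab

Bb (7/5/3): Bb, Db, F, Ab.
Ab (6/3): Ab, C, F.
Db (6/5/3): Db, F, Ab, Bb.
Db (5/3): Db, F, Ab.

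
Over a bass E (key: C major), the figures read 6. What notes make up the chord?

E, G, C

The written figures 6 are shorthand for 6/3: the 3 is implied.
A third above E in this key is G.
A sixth above E in this key is C.
Together with the bass E, this spells C major in first inversion.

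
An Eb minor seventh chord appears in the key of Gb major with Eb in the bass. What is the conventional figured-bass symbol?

7

Eb is the root of Eb minor seventh, so the chord is in root position.
A seventh chord in root position is figured 7/5/3, conventionally abbreviated 7.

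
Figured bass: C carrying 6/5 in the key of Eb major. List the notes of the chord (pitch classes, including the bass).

The written figures 6/5 are shorthand for 6/5/3: the 3 is implied.
A third above C in this key is Eb.
A fifth above C in this key is G.
A sixth above C in this key is Ab.
Together with the bass C, this spells Ab major seventh in first inversion.

C, Eb, G, Ab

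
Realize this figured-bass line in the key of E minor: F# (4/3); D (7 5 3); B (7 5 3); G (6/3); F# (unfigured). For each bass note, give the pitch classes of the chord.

F# (6/4/3): F#, A, B, D.
D (7/5/3): D, F#, A, C.
B (7/5/3): B, D, F#, A.
G (6/3): G, B, E.
F# (5/3): F#, A, C.

F#, A, B, D | D, F#, A, C | B, D, F#, A | G, B, E | F#, A, C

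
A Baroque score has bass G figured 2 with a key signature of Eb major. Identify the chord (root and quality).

The figures 2 indicate a seventh chord in third inversion.
In third inversion the root lies a second above the bass: a second above G in Eb major is Ab.
The chord tones are G, Ab, C, Eb, giving Ab major seventh.

Ab major seventh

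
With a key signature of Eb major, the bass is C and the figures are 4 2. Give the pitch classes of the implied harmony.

C, D, F, Ab

The written figures 4 2 are shorthand for 6/4/2: the 6 is implied.
A second above C in this key is D.
A fourth above C in this key is F.
A sixth above C in this key is Ab.
Together with the bass C, this spells D half-diminished seventh in third inversion.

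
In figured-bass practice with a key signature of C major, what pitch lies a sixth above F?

Counting 5 letter steps above F lands on D; in C major, that letter is D.

D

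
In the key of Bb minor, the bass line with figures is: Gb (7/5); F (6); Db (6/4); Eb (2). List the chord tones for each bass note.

Gb (7/5/3): Gb, Bb, Db, F.
F (6/3): F, Ab, Db.
Db (6/4): Db, Gb, Bb.
Eb (6/4/2): Eb, F, Ab, C.

Gb, Bb, Db, F | F, Ab, Db | Db, Gb, Bb | Eb, F, Ab, C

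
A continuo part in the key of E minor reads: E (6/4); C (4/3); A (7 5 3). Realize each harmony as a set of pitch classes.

E (6/4): E, A, C.
C (6/4/3): C, E, F#, A.
A (7/5/3): A, C, E, G.

E, A, C | C, E, F#, A | A, C, E, G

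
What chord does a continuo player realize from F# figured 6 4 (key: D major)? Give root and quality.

The figures 6 4 indicate a triad in second inversion.
In second inversion the root lies a fourth above the bass: a fourth above F# in D major is B.
The chord tones are F#, B, D, giving B minor.

B minor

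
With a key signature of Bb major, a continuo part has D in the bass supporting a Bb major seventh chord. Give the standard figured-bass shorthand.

6/5

D is the third of Bb major seventh, so the chord is in first inversion.
A seventh chord in first inversion is figured 6/5/3, conventionally abbreviated 6/5.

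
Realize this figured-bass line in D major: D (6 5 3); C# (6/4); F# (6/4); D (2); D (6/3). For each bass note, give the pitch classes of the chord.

D, F#, A, B | C#, F#, A | F#, B, D | D, E, G, B | D, F#, B

D (6/5/3): D, F#, A, B.
C# (6/4): C#, F#, A.
F# (6/4): F#, B, D.
D (6/4/2): D, E, G, B.
D (6/3): D, F#, B.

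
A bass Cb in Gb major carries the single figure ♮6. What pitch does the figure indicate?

Counting 5 letter steps above Cb lands on A; in Gb major, that letter is Ab.
The ♮6 figure makes it natural, giving A.

A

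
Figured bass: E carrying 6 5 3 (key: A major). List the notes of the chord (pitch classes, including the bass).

A third above E in this key is G#.
A fifth above E in this key is B.
A sixth above E in this key is C#.
Together with the bass E, this spells C# minor seventh in first inversion.

E, G#, B, C#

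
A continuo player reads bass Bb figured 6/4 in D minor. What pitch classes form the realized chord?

A fourth above Bb in this key is E.
A sixth above Bb in this key is G.
Together with the bass Bb, this spells E diminished in second inversion.

Bb, E, G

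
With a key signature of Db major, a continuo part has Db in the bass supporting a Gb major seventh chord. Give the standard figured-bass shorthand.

Db is the fifth of Gb major seventh, so the chord is in second inversion.
A seventh chord in second inversion is figured 6/4/3, conventionally abbreviated 4/3.

4/3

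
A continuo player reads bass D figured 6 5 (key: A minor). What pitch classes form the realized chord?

The written figures 6 5 are shorthand for 6/5/3: the 3 is implied.
A third above D in this key is F.
A fifth above D in this key is A.
A sixth above D in this key is B.
Together with the bass D, this spells B half-diminished seventh in first inversion.

D, F, A, B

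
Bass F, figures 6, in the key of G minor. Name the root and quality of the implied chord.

The figures 6 indicate a triad in first inversion.
In first inversion the root lies a sixth above the bass: a sixth above F in G minor is D.
The chord tones are F, A, D, giving D minor.

D minor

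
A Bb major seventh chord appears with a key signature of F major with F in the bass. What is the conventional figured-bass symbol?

4/3

F is the fifth of Bb major seventh, so the chord is in second inversion.
A seventh chord in second inversion is figured 6/4/3, conventionally abbreviated 4/3.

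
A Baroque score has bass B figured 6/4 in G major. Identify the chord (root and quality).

E minor

The figures 6/4 indicate a triad in second inversion.
In second inversion the root lies a fourth above the bass: a fourth above B in G major is E.
The chord tones are B, E, G, giving E minor.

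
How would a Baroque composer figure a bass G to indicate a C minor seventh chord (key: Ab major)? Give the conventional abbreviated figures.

G is the fifth of C minor seventh, so the chord is in second inversion.
A seventh chord in second inversion is figured 6/4/3, conventionally abbreviated 4/3.

4/3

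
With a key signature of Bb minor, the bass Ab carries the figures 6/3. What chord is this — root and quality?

The figures 6/3 indicate a triad in first inversion.
In first inversion the root lies a sixth above the bass: a sixth above Ab in Bb minor is F.
The chord tones are Ab, C, F, giving F minor.

F minor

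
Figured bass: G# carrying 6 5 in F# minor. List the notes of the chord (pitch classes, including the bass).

G#, B, D, E

The written figures 6 5 are shorthand for 6/5/3: the 3 is implied.
A third above G# in this key is B.
A fifth above G# in this key is D.
A sixth above G# in this key is E.
Together with the bass G#, this spells E dominant seventh in first inversion.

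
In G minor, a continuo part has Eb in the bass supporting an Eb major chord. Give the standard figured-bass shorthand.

no figures

Eb is the root of Eb major, so the chord is in root position.
A triad in root position is figured 5/3, conventionally abbreviated (no figures — root-position triad).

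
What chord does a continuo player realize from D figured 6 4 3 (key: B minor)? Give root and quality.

The figures 6 4 3 indicate a seventh chord in second inversion.
In second inversion the root lies a fourth above the bass: a fourth above D in B minor is G.
The chord tones are D, F#, G, B, giving G major seventh.

G major seventh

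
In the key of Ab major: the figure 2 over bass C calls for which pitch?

Db

Counting 1 letter step above C lands on D; in Ab major, that letter is Db.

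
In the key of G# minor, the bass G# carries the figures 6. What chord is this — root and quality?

E major

The figures 6 indicate a triad in first inversion.
In first inversion the root lies a sixth above the bass: a sixth above G# in G# minor is E.
The chord tones are G#, B, E, giving E major.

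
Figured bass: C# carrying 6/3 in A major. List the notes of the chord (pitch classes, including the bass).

A third above C# in this key is E.
A sixth above C# in this key is A.
Together with the bass C#, this spells A major in first inversion.

C#, E, A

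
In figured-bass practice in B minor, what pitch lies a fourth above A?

D

Counting 3 letter steps above A lands on D; in B minor, that letter is D.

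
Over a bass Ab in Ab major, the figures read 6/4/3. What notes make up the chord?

Ab, C, Db, F

A third above Ab in this key is C.
A fourth above Ab in this key is Db.
A sixth above Ab in this key is F.
Together with the bass Ab, this spells Db major seventh in second inversion.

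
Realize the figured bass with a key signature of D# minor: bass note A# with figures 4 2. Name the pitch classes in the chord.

A#, B, D#, F#

The written figures 4 2 are shorthand for 6/4/2: the 6 is implied.
A second above A# in this key is B.
A fourth above A# in this key is D#.
A sixth above A# in this key is F#.
Together with the bass A#, this spells B major seventh in third inversion.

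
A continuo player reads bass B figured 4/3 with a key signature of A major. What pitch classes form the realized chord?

The written figures 4/3 are shorthand for 6/4/3: the 6 is implied.
A third above B in this key is D.
A fourth above B in this key is E.
A sixth above B in this key is G#.
Together with the bass B, this spells E dominant seventh in second inversion.

B, D, E, G#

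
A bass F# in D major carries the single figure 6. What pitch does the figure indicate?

Counting 5 letter steps above F# lands on D; in D major, that letter is D.

D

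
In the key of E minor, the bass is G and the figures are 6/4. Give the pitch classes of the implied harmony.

A fourth above G in this key is C.
A sixth above G in this key is E.
Together with the bass G, this spells C major in second inversion.

G, C, E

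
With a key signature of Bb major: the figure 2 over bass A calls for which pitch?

Bb

Counting 1 letter step above A lands on B; in Bb major, that letter is Bb.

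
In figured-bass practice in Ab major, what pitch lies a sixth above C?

Ab

Counting 5 letter steps above C lands on A; in Ab major, that letter is Ab.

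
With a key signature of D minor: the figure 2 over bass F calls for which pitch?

G

Counting 1 letter step above F lands on G; in D minor, that letter is G.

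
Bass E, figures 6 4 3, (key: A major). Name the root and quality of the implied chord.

The figures 6 4 3 indicate a seventh chord in second inversion.
In second inversion the root lies a fourth above the bass: a fourth above E in A major is A.
The chord tones are E, G#, A, C#, giving A major seventh.

A major seventh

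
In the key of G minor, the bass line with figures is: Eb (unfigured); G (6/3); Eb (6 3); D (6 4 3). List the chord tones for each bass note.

Eb (5/3): Eb, G, Bb.
G (6/3): G, Bb, Eb.
Eb (6/3): Eb, G, C.
D (6/4/3): D, F, G, Bb.

Eb, G, Bb | G, Bb, Eb | Eb, G, C | D, F, G, Bb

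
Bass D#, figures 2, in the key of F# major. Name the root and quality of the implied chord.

The figures 2 indicate a seventh chord in third inversion.
In third inversion the root lies a second above the bass: a second above D# in F# major is E#.
The chord tones are D#, E#, G#, B, giving E# half-diminished seventh.

E# half-diminished seventh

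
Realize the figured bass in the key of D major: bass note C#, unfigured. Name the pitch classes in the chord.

An unfigured bass implies 5/3.
A third above C# in this key is E.
A fifth above C# in this key is G.
Together with the bass C#, this spells C# diminished in root position.

C#, E, G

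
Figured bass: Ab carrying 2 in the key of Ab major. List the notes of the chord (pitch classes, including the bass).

Ab, Bb, Db, F

The written figures 2 are shorthand for 6/4/2: the 6/4 are implied.
A second above Ab in this key is Bb.
A fourth above Ab in this key is Db.
A sixth above Ab in this key is F.
Together with the bass Ab, this spells Bb minor seventh in third inversion.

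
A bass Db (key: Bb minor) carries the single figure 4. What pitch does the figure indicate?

Gb

Counting 3 letter steps above Db lands on G; in Bb minor, that letter is Gb.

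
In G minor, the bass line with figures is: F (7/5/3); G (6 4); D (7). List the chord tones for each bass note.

F (7/5/3): F, A, C, Eb.
G (6/4): G, C, Eb.
D (7/5/3): D, F, A, C.

F, A, C, Eb | G, C, Eb | D, F, A, C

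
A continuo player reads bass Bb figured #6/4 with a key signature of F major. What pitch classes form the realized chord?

Bb, E, G#

A fourth above Bb in this key is E.
A sixth above Bb in this key is G, raised to G# by the sharp.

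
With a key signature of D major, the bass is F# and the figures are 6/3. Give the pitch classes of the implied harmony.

F#, A, D

A third above F# in this key is A.
A sixth above F# in this key is D.
Together with the bass F#, this spells D major in first inversion.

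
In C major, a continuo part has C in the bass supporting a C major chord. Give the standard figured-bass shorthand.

C is the root of C major, so the chord is in root position.
A triad in root position is figured 5/3, conventionally abbreviated (no figures — root-position triad).

no figures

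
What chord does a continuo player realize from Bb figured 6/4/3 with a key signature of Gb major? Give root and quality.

Eb minor seventh

The figures 6/4/3 indicate a seventh chord in second inversion.
In second inversion the root lies a fourth above the bass: a fourth above Bb in Gb major is Eb.
The chord tones are Bb, Db, Eb, Gb, giving Eb minor seventh.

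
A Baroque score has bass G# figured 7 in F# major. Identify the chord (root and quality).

G# minor seventh

The figures 7 indicate a seventh chord in root position.
In root position the bass is the root, so the root is G#.
The chord tones are G#, B, D#, F#, giving G# minor seventh.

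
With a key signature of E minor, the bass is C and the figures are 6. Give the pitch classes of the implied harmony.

C, E, A

The written figures 6 are shorthand for 6/3: the 3 is implied.
A third above C in this key is E.
A sixth above C in this key is A.
Together with the bass C, this spells A minor in first inversion.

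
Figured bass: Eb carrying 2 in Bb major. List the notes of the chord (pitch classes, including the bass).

The written figures 2 are shorthand for 6/4/2: the 6/4 are implied.
A second above Eb in this key is F.
A fourth above Eb in this key is A.
A sixth above Eb in this key is C.
Together with the bass Eb, this spells F dominant seventh in third inversion.

Eb, F, A, C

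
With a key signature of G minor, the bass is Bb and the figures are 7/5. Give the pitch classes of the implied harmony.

Bb, D, F, A

The written figures 7/5 are shorthand for 7/5/3: the 3 is implied.
A third above Bb in this key is D.
A fifth above Bb in this key is F.
A seventh above Bb in this key is A.
Together with the bass Bb, this spells Bb major seventh in root position.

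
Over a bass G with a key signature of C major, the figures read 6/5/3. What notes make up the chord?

A third above G in this key is B.
A fifth above G in this key is D.
A sixth above G in this key is E.
Together with the bass G, this spells E minor seventh in first inversion.

G, B, D, E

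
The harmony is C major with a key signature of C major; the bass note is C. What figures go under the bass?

C is the root of C major, so the chord is in root position.
A triad in root position is figured 5/3, conventionally abbreviated (no figures — root-position triad).

no figures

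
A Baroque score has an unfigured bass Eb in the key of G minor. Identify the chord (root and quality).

An unfigured bass indicates a triad in root position.
In root position the bass is the root, so the root is Eb.
The chord tones are Eb, G, Bb, giving Eb major.

Eb major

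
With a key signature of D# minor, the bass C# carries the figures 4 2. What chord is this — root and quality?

D# minor seventh

The figures 4 2 indicate a seventh chord in third inversion.
In third inversion the root lies a second above the bass: a second above C# in D# minor is D#.
The chord tones are C#, D#, F#, A#, giving D# minor seventh.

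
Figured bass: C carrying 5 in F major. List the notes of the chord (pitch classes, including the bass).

C, E, G

The written figures 5 are shorthand for 5/3: the 3 is implied.
A third above C in this key is E.
A fifth above C in this key is G.
Together with the bass C, this spells C major in root position.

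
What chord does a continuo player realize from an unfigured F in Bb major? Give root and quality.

F major

An unfigured bass indicates a triad in root position.
In root position the bass is the root, so the root is F.
The chord tones are F, A, C, giving F major.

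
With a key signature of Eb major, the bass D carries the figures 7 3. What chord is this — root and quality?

The figures 7 3 indicate a seventh chord in root position.
In root position the bass is the root, so the root is D.
The chord tones are D, F, Ab, C, giving D half-diminished seventh.

D half-diminished seventh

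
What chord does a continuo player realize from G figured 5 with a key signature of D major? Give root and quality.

The figures 5 indicate a triad in root position.
In root position the bass is the root, so the root is G.
The chord tones are G, B, D, giving G major.

G major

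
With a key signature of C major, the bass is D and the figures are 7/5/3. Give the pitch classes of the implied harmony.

D, F, A, C

A third above D in this key is F.
A fifth above D in this key is A.
A seventh above D in this key is C.
Together with the bass D, this spells D minor seventh in root position.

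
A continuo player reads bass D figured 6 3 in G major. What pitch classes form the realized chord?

D, F#, B

A third above D in this key is F#.
A sixth above D in this key is B.
Together with the bass D, this spells B minor in first inversion.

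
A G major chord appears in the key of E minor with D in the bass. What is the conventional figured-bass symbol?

D is the fifth of G major, so the chord is in second inversion.
A triad in second inversion is figured 6/4, conventionally abbreviated 6/4.

6/4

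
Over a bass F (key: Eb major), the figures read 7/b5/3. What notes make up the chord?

F, Ab, Cb, Eb

A third above F in this key is Ab.
A fifth above F in this key is C, lowered to Cb by the flat.
A seventh above F in this key is Eb.
Together with the bass F, this spells F half-diminished seventh in root position.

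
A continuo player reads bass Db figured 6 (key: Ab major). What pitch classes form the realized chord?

The written figures 6 are shorthand for 6/3: the 3 is implied.
A third above Db in this key is F.
A sixth above Db in this key is Bb.
Together with the bass Db, this spells Bb minor in first inversion.

Db, F, Bb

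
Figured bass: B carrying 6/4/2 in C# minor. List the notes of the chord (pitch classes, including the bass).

A second above B in this key is C#.
A fourth above B in this key is E.
A sixth above B in this key is G#.
Together with the bass B, this spells C# minor seventh in third inversion.

B, C#, E, G#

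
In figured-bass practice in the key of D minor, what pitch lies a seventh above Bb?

Counting 6 letter steps above Bb lands on A; in D minor, that letter is A.

A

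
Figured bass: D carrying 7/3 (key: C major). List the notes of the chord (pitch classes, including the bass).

D, F, A, C

The written figures 7/3 are shorthand for 7/5/3: the 5 is implied.
A third above D in this key is F.
A fifth above D in this key is A.
A seventh above D in this key is C.
Together with the bass D, this spells D minor seventh in root position.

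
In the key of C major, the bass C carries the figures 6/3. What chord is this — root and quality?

The figures 6/3 indicate a triad in first inversion.
In first inversion the root lies a sixth above the bass: a sixth above C in C major is A.
The chord tones are C, E, A, giving A minor.

A minor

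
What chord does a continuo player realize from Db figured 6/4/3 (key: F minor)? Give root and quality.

G half-diminished seventh

The figures 6/4/3 indicate a seventh chord in second inversion.
In second inversion the root lies a fourth above the bass: a fourth above Db in F minor is G.
The chord tones are Db, F, G, Bb, giving G half-diminished seventh.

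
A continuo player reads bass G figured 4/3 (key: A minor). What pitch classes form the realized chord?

G, B, C, E

The written figures 4/3 are shorthand for 6/4/3: the 6 is implied.
A third above G in this key is B.
A fourth above G in this key is C.
A sixth above G in this key is E.
Together with the bass G, this spells C major seventh in second inversion.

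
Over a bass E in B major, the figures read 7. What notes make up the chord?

The written figures 7 are shorthand for 7/5/3: the 5/3 are implied.
A third above E in this key is G#.
A fifth above E in this key is B.
A seventh above E in this key is D#.
Together with the bass E, this spells E major seventh in root position.

E, G#, B, D#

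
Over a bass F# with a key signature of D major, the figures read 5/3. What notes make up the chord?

A third above F# in this key is A.
A fifth above F# in this key is C#.
Together with the bass F#, this spells F# minor in root position.

F#, A, C#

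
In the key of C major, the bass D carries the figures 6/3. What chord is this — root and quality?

B diminished

The figures 6/3 indicate a triad in first inversion.
In first inversion the root lies a sixth above the bass: a sixth above D in C major is B.
The chord tones are D, F, B, giving B diminished.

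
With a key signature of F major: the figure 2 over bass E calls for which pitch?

Counting 1 letter step above E lands on F; in F major, that letter is F.

F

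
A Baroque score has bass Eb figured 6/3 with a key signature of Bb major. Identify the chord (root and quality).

The figures 6/3 indicate a triad in first inversion.
In first inversion the root lies a sixth above the bass: a sixth above Eb in Bb major is C.
The chord tones are Eb, G, C, giving C minor.

C minor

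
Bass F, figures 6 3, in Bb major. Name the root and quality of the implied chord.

The figures 6 3 indicate a triad in first inversion.
In first inversion the root lies a sixth above the bass: a sixth above F in Bb major is D.
The chord tones are F, A, D, giving D minor.

D minor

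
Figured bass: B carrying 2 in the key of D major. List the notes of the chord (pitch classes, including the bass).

The written figures 2 are shorthand for 6/4/2: the 6/4 are implied.
A second above B in this key is C#.
A fourth above B in this key is E.
A sixth above B in this key is G.
Together with the bass B, this spells C# half-diminished seventh in third inversion.

B, C#, E, G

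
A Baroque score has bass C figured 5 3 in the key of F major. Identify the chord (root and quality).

C major

The figures 5 3 indicate a triad in root position.
In root position the bass is the root, so the root is C.
The chord tones are C, E, G, giving C major.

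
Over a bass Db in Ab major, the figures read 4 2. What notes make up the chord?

Db, Eb, G, Bb

The written figures 4 2 are shorthand for 6/4/2: the 6 is implied.
A second above Db in this key is Eb.
A fourth above Db in this key is G.
A sixth above Db in this key is Bb.
Together with the bass Db, this spells Eb dominant seventh in third inversion.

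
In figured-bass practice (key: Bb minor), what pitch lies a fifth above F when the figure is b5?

Cb

Counting 4 letter steps above F lands on C; in Bb minor, that letter is C.
The b5 figure lowers it a semitone, giving Cb.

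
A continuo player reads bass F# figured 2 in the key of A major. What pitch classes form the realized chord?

F#, G#, B, D

The written figures 2 are shorthand for 6/4/2: the 6/4 are implied.
A second above F# in this key is G#.
A fourth above F# in this key is B.
A sixth above F# in this key is D.
Together with the bass F#, this spells G# half-diminished seventh in third inversion.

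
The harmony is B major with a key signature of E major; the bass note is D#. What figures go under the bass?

6

D# is the third of B major, so the chord is in first inversion.
A triad in first inversion is figured 6/3, conventionally abbreviated 6.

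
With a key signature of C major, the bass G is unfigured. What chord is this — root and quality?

An unfigured bass indicates a triad in root position.
In root position the bass is the root, so the root is G.
The chord tones are G, B, D, giving G major.

G major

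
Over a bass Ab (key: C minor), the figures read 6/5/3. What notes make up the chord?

A third above Ab in this key is C.
A fifth above Ab in this key is Eb.
A sixth above Ab in this key is F.
Together with the bass Ab, this spells F minor seventh in first inversion.

Ab, C, Eb, F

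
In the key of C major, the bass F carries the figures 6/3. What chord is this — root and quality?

D minor

The figures 6/3 indicate a triad in first inversion.
In first inversion the root lies a sixth above the bass: a sixth above F in C major is D.
The chord tones are F, A, D, giving D minor.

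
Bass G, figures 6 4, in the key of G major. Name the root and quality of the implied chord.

The figures 6 4 indicate a triad in second inversion.
In second inversion the root lies a fourth above the bass: a fourth above G in G major is C.
The chord tones are G, C, E, giving C major.

C major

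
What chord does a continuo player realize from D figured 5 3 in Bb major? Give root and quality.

D minor

The figures 5 3 indicate a triad in root position.
In root position the bass is the root, so the root is D.
The chord tones are D, F, A, giving D minor.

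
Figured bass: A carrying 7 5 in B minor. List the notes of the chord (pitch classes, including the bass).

A, C#, E, G

The written figures 7 5 are shorthand for 7/5/3: the 3 is implied.
A third above A in this key is C#.
A fifth above A in this key is E.
A seventh above A in this key is G.
Together with the bass A, this spells A dominant seventh in root position.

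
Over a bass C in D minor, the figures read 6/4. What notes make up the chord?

A fourth above C in this key is F.
A sixth above C in this key is A.
Together with the bass C, this spells F major in second inversion.

C, F, A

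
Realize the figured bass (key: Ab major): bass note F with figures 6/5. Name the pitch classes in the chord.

The written figures 6/5 are shorthand for 6/5/3: the 3 is implied.
A third above F in this key is Ab.
A fifth above F in this key is C.
A sixth above F in this key is Db.
Together with the bass F, this spells Db major seventh in first inversion.

F, Ab, C, Db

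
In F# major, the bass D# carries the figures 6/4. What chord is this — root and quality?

G# minor

The figures 6/4 indicate a triad in second inversion.
In second inversion the root lies a fourth above the bass: a fourth above D# in F# major is G#.
The chord tones are D#, G#, B, giving G# minor.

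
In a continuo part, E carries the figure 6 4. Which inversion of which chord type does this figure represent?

triad, second inversion

Intervals of 6/4 above the bass form a triad; the bass is the fifth, so this is second inversion.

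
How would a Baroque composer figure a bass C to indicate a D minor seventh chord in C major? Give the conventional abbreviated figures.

4/2

C is the seventh of D minor seventh, so the chord is in third inversion.
A seventh chord in third inversion is figured 6/4/2, conventionally abbreviated 4/2.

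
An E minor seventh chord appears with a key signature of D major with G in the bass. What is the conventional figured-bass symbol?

G is the third of E minor seventh, so the chord is in first inversion.
A seventh chord in first inversion is figured 6/5/3, conventionally abbreviated 6/5.

6/5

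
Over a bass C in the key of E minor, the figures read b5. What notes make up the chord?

The written figures b5 are shorthand for 5/3: the 3 is implied.
A third above C in this key is E.
A fifth above C in this key is G, lowered to Gb by the flat.

C, E, Gb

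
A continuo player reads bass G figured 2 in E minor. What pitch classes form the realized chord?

The written figures 2 are shorthand for 6/4/2: the 6/4 are implied.
A second above G in this key is A.
A fourth above G in this key is C.
A sixth above G in this key is E.
Together with the bass G, this spells A minor seventh in third inversion.

G, A, C, E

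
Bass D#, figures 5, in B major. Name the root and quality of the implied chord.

The figures 5 indicate a triad in root position.
In root position the bass is the root, so the root is D#.
The chord tones are D#, F#, A#, giving D# minor.

D# minor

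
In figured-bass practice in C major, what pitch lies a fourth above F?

Counting 3 letter steps above F lands on B; in C major, that letter is B.

B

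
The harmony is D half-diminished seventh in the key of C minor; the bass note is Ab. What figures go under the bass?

4/3

Ab is the fifth of D half-diminished seventh, so the chord is in second inversion.
A seventh chord in second inversion is figured 6/4/3, conventionally abbreviated 4/3.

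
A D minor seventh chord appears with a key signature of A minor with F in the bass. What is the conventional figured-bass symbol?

F is the third of D minor seventh, so the chord is in first inversion.
A seventh chord in first inversion is figured 6/5/3, conventionally abbreviated 6/5.

6/5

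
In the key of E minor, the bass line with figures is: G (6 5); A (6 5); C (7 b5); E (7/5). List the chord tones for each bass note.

G, B, D, E | A, C, E, F# | C, E, Gb, B | E, G, B, D

G (6/5/3): G, B, D, E.
A (6/5/3): A, C, E, F#.
C (7/b5/3): C, E, Gb, B.
E (7/5/3): E, G, B, D.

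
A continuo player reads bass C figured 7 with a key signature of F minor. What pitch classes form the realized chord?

The written figures 7 are shorthand for 7/5/3: the 5/3 are implied.
A third above C in this key is Eb.
A fifth above C in this key is G.
A seventh above C in this key is Bb.
Together with the bass C, this spells C minor seventh in root position.

C, Eb, G, Bb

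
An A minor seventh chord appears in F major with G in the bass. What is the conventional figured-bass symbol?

G is the seventh of A minor seventh, so the chord is in third inversion.
A seventh chord in third inversion is figured 6/4/2, conventionally abbreviated 4/2.

4/2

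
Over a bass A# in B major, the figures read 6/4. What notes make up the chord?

A#, D#, F#

A fourth above A# in this key is D#.
A sixth above A# in this key is F#.
Together with the bass A#, this spells D# minor in second inversion.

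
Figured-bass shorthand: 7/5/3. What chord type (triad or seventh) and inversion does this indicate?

seventh chord, root position

Intervals of 7/5/3 above the bass form a seventh chord; the bass is the root, so this is root position.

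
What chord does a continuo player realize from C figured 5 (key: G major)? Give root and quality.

The figures 5 indicate a triad in root position.
In root position the bass is the root, so the root is C.
The chord tones are C, E, G, giving C major.

C major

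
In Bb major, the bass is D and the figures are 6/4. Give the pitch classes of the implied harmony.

A fourth above D in this key is G.
A sixth above D in this key is Bb.
Together with the bass D, this spells G minor in second inversion.

D, G, Bb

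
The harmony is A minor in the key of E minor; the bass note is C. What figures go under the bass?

6

C is the third of A minor, so the chord is in first inversion.
A triad in first inversion is figured 6/3, conventionally abbreviated 6.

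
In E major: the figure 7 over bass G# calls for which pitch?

Counting 6 letter steps above G# lands on F; in E major, that letter is F#.

F#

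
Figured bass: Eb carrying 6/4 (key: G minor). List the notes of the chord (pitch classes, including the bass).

Eb, A, C

A fourth above Eb in this key is A.
A sixth above Eb in this key is C.
Together with the bass Eb, this spells A diminished in second inversion.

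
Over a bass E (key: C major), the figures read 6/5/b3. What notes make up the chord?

E, Gb, B, C

A third above E in this key is G, lowered to Gb by the flat.
A fifth above E in this key is B.
A sixth above E in this key is C.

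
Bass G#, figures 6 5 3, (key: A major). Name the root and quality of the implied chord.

E dominant seventh

The figures 6 5 3 indicate a seventh chord in first inversion.
In first inversion the root lies a sixth above the bass: a sixth above G# in A major is E.
The chord tones are G#, B, D, E, giving E dominant seventh.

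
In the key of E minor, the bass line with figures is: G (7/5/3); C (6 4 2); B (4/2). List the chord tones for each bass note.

G, B, D, F# | C, D, F#, A | B, C, E, G

G (7/5/3): G, B, D, F#.
C (6/4/2): C, D, F#, A.
B (6/4/2): B, C, E, G.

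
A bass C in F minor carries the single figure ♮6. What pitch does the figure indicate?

Counting 5 letter steps above C lands on A; in F minor, that letter is Ab.
The ♮6 figure makes it natural, giving A.

A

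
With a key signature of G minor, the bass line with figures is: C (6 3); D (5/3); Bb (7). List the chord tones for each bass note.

C (6/3): C, Eb, A.
D (5/3): D, F, A.
Bb (7/5/3): Bb, D, F, A.

C, Eb, A | D, F, A | Bb, D, F, A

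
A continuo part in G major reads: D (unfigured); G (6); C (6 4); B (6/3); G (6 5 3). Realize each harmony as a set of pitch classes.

D (5/3): D, F#, A.
G (6/3): G, B, E.
C (6/4): C, F#, A.
B (6/3): B, D, G.
G (6/5/3): G, B, D, E.

D, F#, A | G, B, E | C, F#, A | B, D, G | G, B, D, E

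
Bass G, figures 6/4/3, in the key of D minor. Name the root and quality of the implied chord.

The figures 6/4/3 indicate a seventh chord in second inversion.
In second inversion the root lies a fourth above the bass: a fourth above G in D minor is C.
The chord tones are G, Bb, C, E, giving C dominant seventh.

C dominant seventh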